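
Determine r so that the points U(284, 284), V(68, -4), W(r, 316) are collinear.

The three points are collinear iff det[UV; UW] = 0.
This determinant is linear in r: (288)r + (-88704) = 0, so r = 308.

308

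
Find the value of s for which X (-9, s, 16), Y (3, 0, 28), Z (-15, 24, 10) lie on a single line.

16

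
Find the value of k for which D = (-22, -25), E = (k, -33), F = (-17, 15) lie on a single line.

-23

The three points are collinear iff det[DE; DF] = 0.
This determinant is linear in k: (40)k + (920) = 0, so k = -23.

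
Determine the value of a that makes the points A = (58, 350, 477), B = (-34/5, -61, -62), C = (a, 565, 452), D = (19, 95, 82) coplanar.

98

Normal to plane ABD: n = (24900, -4575, 495); plane equation n·P = 79065.
Requiring n·C = 79065: (24900)a + (-2361135) = 79065.
So a = 98.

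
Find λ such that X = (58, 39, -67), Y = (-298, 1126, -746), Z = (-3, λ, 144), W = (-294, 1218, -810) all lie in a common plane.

Normal to plane XYW: n = (-7100, -25500, -37100); plane equation n·P = 1079400.
Requiring n·Z = 1079400: (-25500)λ + (-5321100) = 1079400.
So λ = -251.

-251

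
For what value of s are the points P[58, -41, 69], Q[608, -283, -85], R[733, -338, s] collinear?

Collinearity requires PQ × PR = 0; each component is linear in s.
The x-component gives (-242)s + (-29040) = 0, so s = -120.
The remaining components then also vanish.

-120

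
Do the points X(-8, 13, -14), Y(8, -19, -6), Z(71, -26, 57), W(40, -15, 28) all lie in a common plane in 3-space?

Yes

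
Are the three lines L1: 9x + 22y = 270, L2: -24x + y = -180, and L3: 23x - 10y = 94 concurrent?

Intersecting L1 and L2: solving the 2×2 system gives (x, y) = (1410/179, 1620/179).
Substitute into L3: (23)(1410/179) + (-10)(1620/179) = 16230/179.
But L3 requires 94 ≠ 16230/179, so the three lines have no common point.

No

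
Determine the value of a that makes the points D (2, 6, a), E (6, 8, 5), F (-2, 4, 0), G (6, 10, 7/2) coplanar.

The points are coplanar iff DE · (DF × DG) = 0.
Expanding, this is linear in a: (16)a + (-40) = 0.
So a = 5/2.

5/2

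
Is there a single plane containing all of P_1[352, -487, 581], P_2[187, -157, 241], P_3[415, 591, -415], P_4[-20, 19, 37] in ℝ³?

Yes

With P_1 as base: P_1P_2 = (-165, 330, -340), P_1P_3 = (63, 1078, -996), P_1P_4 = (-372, 506, -544).
P_1P_3 × P_1P_4 = (-82456, 404784, 432894).
P_1P_2 · (P_1P_3 × P_1P_4) = 0.
The scalar triple product vanishes, so the four points are coplanar.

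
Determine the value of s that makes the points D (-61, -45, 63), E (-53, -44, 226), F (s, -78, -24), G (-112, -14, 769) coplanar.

The points are coplanar iff DE · (DF × DG) = 0.
Expanding, this is linear in s: (4347)s + (-169533) = 0.
So s = 39.

39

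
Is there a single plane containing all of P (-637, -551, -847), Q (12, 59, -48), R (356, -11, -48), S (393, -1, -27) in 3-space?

The four points are coplanar iff the 3×3 determinant with rows PQ, PR, PS is zero.
Rows: (649, 610, 799), (993, 540, 799), (1030, 550, 820).
Expanding along the first row: (649)(3350) − (610)(-8710) + (799)(-10050) = -542700.
Nonzero ⇒ not coplanar.

No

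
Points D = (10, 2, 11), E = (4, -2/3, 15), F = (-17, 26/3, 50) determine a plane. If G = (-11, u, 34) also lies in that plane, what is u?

The plane through D, E, F has equation −(392/3)x + 126y − 112z = -6860/3.
Substituting G: (126)u + (-7112/3) = -6860/3, so u = 2/3.

2/3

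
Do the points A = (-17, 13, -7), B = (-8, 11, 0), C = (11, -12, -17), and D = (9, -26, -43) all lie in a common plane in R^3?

With A as base: AB = (9, -2, 7), AC = (28, -25, -10), AD = (26, -39, -36).
AC × AD = (510, 748, -442).
AB · (AC × AD) = 0.
The scalar triple product vanishes, so the four points are coplanar.

Yes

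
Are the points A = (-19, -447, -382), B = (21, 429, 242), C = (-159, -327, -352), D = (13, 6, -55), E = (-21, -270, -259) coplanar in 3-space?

The plane through A, B, C has normal n = AB × AC = (-48600, -88560, 127440) and equation n·P = -8172360.
Checking the remaining points: n·D = -8172360, n·E = -8075160.
Since n·E = -8075160 ≠ -8172360, E is off the plane and the points are not all coplanar.

No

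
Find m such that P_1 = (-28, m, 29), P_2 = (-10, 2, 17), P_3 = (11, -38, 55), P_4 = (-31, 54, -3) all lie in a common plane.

The points are coplanar iff P_1P_2 · (P_1P_3 × P_1P_4) = 0.
Expanding, this is linear in m: (378)m + (-24948) = 0.
So m = 66.

66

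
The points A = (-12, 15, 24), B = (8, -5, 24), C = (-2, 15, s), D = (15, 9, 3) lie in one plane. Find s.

14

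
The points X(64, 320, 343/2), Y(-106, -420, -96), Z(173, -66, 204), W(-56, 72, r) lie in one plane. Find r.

27

Coplanarity ⇔ det[XY; XZ; XW] = 0.
Expanding, this is linear in r: (146280)r + (-3949560) = 0.
So r = 27.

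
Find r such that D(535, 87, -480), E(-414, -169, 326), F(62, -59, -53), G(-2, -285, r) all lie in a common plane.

288

Normal to plane DEF: n = (8364, 23985, 17466); plane equation n·P = -1822245.
Requiring n·G = -1822245: (17466)r + (-6852453) = -1822245.
So r = 288.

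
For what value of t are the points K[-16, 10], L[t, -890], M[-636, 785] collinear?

704

The three points are collinear iff det[KL; KM] = 0.
This determinant is linear in t: (775)t + (-545600) = 0, so t = 704.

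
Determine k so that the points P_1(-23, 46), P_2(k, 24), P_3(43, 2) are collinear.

Collinearity: (P_2 − P_1) must be parallel to (P_3 − P_1) = (66, -44).
Cross-multiplying the components: (k − (-23))·(-44) = (-22)·(66).
Solving gives k = 10.

10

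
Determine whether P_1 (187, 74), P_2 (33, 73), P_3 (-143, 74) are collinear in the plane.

No

P_1P_2 = (-154, -1), P_1P_3 = (-330, 0).
If collinear, P_1P_3 would be a scalar multiple of P_1P_2. But (-154)·(0) ≠ (-1)·(-330) (difference -330), so they are not parallel; the points are not collinear.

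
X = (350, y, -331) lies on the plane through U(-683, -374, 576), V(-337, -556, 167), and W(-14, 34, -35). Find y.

410

Coplanarity requires UV · (UW × UX) = 0.
UV = (346, -182, -409), UW = (669, 408, -611); the triple product is linear in y with coefficient -62215 and constant term 25508150.
Setting it to zero: y = 410.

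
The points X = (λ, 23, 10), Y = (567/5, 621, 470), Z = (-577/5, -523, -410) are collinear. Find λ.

Collinearity requires XY × XZ = 0; each component is linear in λ.
The y-component gives (-880)λ + (-5456) = 0, so λ = -31/5.
The remaining components then also vanish.

-31/5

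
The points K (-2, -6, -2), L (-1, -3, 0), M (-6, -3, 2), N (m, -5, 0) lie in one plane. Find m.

Normal to plane KLM: n = (6, -12, 15); plane equation n·P = 30.
Requiring n·N = 30: (6)m + (60) = 30.
So m = -5.

-5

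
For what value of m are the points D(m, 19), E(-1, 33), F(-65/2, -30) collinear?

-8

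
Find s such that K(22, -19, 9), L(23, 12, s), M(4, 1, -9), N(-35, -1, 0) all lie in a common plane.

Coplanarity ⇔ det[KL; KM; KN] = 0.
Expanding, this is linear in s: (816)s + (19584) = 0.
So s = -24.

-24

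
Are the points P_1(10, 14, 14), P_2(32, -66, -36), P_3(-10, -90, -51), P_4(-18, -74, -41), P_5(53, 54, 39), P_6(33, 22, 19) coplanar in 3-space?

Yes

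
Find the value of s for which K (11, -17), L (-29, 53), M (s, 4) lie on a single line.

The three points are collinear iff det[KL; KM] = 0.
This determinant is linear in s: (-70)s + (-70) = 0, so s = -1.

-1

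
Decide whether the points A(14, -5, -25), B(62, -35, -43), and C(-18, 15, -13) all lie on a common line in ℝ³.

Yes

AB = (48, -30, -18), AC = (-32, 20, 12).
AB × AC = (0, 0, 0).
The cross product vanishes, so the three points are collinear.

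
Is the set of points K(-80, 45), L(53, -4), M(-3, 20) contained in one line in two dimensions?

No

KL = (133, -49), KM = (77, -25).
det[KL; KM] = (133)(-25) − (-49)(77) = 448.
The determinant is nonzero, so they are not collinear.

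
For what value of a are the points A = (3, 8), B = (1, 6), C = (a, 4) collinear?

The three points are collinear iff det[AB; AC] = 0.
This determinant is linear in a: (2)a + (2) = 0, so a = -1.

-1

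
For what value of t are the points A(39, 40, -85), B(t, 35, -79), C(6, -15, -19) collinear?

36

Collinearity requires AB × AC = 0; each component is linear in t.
The y-component gives (-66)t + (2376) = 0, so t = 36.
The remaining components then also vanish.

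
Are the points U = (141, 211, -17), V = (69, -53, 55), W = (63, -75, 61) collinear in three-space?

Yes

UV = (-72, -264, 72), UW = (-78, -286, 78).
UV × UW = (0, 0, 0).
The cross product vanishes, so the three points are collinear.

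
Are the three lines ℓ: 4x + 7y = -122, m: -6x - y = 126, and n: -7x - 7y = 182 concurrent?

Yes

Lines aᵢx + bᵢy = cᵢ with pairwise distinct directions are concurrent exactly when det[aᵢ bᵢ cᵢ] = 0.
Here the determinant is 0.
It vanishes, so the lines are concurrent at (-20, -6).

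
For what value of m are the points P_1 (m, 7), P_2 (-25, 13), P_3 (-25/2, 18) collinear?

Collinearity: (P_1 − P_2) must be parallel to (P_3 − P_2) = (25/2, 5).
Cross-multiplying the components: (m − (-25))·(5) = (-6)·(25/2).
Solving gives m = -40.

-40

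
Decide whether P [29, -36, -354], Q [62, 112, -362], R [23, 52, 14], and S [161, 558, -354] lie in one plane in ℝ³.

A normal to the plane through P, Q, R is n = PQ × PR = (55168, -12096, 3792).
The plane has equation n·X = 692960. For S: n·S = 790112.
790112 ≠ 692960, so S is off the plane.

No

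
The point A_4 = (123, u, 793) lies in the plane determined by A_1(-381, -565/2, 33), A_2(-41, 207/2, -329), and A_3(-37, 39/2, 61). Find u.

The plane through A_1, A_2, A_3 has equation 120132x − 134048y − 30104z = -8895164.
Substituting A_4: (-134048)u + (-9096236) = -8895164, so u = -3/2.

-3/2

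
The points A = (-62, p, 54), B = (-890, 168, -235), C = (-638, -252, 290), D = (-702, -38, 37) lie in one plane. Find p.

76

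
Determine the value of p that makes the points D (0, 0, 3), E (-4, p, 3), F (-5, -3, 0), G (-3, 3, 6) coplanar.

Normal to plane DFG: n = (0, 24, -24); plane equation n·P = -72.
Requiring n·E = -72: (24)p + (-72) = -72.
So p = 0.

0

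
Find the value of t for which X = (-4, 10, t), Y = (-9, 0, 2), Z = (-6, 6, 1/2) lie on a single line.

Direction YZ = (3, 6, -3/2). From the x-coordinate of X, the parameter along the line is τ = (-4 − (-9))/3 = 5/3.
Then t = 2 + 5/3·(-3/2) = -1/2.

-1/2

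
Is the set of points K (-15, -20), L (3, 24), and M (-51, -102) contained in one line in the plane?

KL = (18, 44), KM = (-36, -82).
det[KL; KM] = (18)(-82) − (44)(-36) = 108.
The determinant is nonzero, so they are not collinear.

No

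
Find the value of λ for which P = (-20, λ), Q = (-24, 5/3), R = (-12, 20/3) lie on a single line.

Collinearity: (P − Q) must be parallel to (R − Q) = (12, 5).
Cross-multiplying the components: (λ − 5/3)·(12) = (4)·(5).
Solving gives λ = 10/3.

10/3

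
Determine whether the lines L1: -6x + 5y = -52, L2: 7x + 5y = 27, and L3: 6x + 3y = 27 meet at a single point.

No

The three lines meet at one point iff the augmented coefficient matrix [aᵢ bᵢ cᵢ] has rank < 3, i.e. its determinant vanishes.
Here the determinant is 9.
Nonzero, so no common point exists.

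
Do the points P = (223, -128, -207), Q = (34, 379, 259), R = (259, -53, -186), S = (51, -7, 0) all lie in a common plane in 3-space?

No

A normal to the plane through P, Q, R is n = PQ × PR = (-24303, 20745, -32427).
The plane has equation n·X = -1362540. For S: n·S = -1384668.
-1384668 ≠ -1362540, so S is off the plane.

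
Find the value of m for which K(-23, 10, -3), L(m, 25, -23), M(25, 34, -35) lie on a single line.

7

Direction KM = (48, 24, -32). From the y-coordinate of L, the parameter along the line is τ = (25 − 10)/24 = 5/8.
Then m = (-23) + 5/8·(48) = 7.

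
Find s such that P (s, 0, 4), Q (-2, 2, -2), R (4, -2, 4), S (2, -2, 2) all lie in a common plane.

4

Coplanarity ⇔ det[PQ; PR; PS] = 0.
Expanding, this is linear in s: (-8)s + (32) = 0.
So s = 4.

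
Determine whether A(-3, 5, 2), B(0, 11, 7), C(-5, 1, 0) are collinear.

No

AB = (3, 6, 5), AC = (-2, -4, -2).
Comparing components 2 and 3: (6)(-2) − (5)(-4) = 8 ≠ 0, so AB and AC are not parallel and the points are not collinear.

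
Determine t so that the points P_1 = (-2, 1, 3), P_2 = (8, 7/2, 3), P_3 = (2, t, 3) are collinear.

Direction P_1P_2 = (10, 5/2, 0). From the x-coordinate of P_3, the parameter along the line is τ = (2 − (-2))/10 = 2/5.
Then t = 1 + 2/5·(5/2) = 2.

2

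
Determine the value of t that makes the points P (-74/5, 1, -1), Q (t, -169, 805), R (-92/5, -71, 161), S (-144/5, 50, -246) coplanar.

142/5

Coplanarity ⇔ det[PQ; PR; PS] = 0.
Expanding, this is linear in t: (9702)t + (-1377684/5) = 0.
So t = 142/5.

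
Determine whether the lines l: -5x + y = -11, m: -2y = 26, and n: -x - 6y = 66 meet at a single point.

No

Lines aᵢx + bᵢy = cᵢ with pairwise distinct directions are concurrent exactly when det[aᵢ bᵢ cᵢ] = 0.
Here the determinant is -124.
Nonzero, so no common point exists.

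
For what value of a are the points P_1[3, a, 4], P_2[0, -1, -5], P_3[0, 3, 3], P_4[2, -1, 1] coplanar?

The points are coplanar iff P_1P_2 · (P_1P_3 × P_1P_4) = 0.
Expanding, this is linear in a: (-16)a + (-16) = 0.
So a = -1.

-1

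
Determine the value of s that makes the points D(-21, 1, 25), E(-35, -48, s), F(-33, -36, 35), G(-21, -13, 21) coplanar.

35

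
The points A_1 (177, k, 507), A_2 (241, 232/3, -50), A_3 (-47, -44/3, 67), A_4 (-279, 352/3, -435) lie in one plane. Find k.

Coplanarity ⇔ det[A_1A_2; A_1A_3; A_1A_4] = 0.
Expanding, this is linear in k: (171720)k + (21751200) = 0.
So k = -380/3.

-380/3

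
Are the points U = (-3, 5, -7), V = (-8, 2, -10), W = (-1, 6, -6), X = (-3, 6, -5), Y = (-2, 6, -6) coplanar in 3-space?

No

The plane through U, V, W has normal n = UV × UW = (0, -1, 1) and equation n·P = -12.
Checking the remaining points: n·X = -11, n·Y = -12.
Since n·X = -11 ≠ -12, X is off the plane and the points are not all coplanar.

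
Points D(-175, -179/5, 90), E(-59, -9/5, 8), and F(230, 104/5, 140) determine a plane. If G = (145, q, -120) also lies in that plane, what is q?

55

The plane through D, E, F has equation (31706/5)x − 39010y − (36022/5)z = -361548.
Substituting G: (-39010)q + (1784002) = -361548, so q = 55.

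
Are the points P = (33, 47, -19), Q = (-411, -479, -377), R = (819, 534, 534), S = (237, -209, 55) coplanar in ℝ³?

Yes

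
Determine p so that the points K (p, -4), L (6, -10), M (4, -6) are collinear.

3

Collinearity: (K − L) must be parallel to (M − L) = (-2, 4).
Cross-multiplying the components: (p − 6)·(4) = (6)·(-2).
Solving gives p = 3.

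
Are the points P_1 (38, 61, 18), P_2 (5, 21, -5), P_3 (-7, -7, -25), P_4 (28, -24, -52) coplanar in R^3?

Yes

The four points are coplanar iff the 3×3 determinant with rows P_1P_2, P_1P_3, P_1P_4 is zero.
Rows: (-33, -40, -23), (-45, -68, -43), (-10, -85, -70).
Expanding along the first row: (-33)(1105) − (-40)(2720) + (-23)(3145) = 0.
Zero determinant ⇒ coplanar.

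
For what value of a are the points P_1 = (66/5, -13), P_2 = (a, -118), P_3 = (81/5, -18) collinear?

The three points are collinear iff det[P_1P_2; P_1P_3] = 0.
This determinant is linear in a: (-5)a + (381) = 0, so a = 381/5.

381/5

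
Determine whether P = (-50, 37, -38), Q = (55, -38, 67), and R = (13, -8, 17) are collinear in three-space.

No

PQ = (105, -75, 105), PR = (63, -45, 55).
PQ × PR = (600, 840, 0).
The cross product is nonzero, so the points do not lie on one line.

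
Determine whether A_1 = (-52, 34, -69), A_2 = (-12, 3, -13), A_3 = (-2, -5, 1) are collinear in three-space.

A_1A_2 = (40, -31, 56), A_1A_3 = (50, -39, 70).
Comparing components 2 and 3: (-31)(70) − (56)(-39) = 14 ≠ 0, so A_1A_2 and A_1A_3 are not parallel and the points are not collinear.

No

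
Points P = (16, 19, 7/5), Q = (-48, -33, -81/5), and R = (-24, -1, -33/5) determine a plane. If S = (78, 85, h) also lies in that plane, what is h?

111/5

A normal to the plane is n = PQ × PR = (64, 192, -800).
S lies in the plane iff n · PS = 0.
This gives (-800)h + (17760) = 0, so h = 111/5.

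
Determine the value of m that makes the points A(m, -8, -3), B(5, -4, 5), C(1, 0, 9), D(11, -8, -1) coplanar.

13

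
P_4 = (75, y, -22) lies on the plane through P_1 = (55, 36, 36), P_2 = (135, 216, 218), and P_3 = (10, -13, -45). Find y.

-172

Coplanarity requires P_1P_2 · (P_1P_3 × P_1P_4) = 0.
P_1P_2 = (80, 180, 182), P_1P_3 = (-45, -49, -81); the triple product is linear in y with coefficient -1710 and constant term -294120.
Setting it to zero: y = -172.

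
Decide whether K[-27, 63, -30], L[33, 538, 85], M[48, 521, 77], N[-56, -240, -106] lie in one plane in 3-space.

No

A normal to the plane through K, L, M is n = KL × KM = (-1845, 2205, -8145).
The plane has equation n·P = 433080. For N: n·N = 437490.
437490 ≠ 433080, so N is off the plane.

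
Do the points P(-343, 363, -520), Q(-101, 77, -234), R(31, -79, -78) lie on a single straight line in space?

Yes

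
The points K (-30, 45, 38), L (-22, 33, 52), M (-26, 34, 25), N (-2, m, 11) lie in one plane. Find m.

-16

Normal to plane KLM: n = (310, 160, -40); plane equation n·P = -3620.
Requiring n·N = -3620: (160)m + (-1060) = -3620.
So m = -16.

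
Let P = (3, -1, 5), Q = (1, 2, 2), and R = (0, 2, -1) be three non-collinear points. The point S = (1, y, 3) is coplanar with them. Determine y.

3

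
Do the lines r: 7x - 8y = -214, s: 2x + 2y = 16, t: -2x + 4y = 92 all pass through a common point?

The three lines meet at one point iff the augmented coefficient matrix [aᵢ bᵢ cᵢ] has rank < 3, i.e. its determinant vanishes.
Here the determinant is 0.
It vanishes, so the lines are concurrent at (-10, 18).

Yes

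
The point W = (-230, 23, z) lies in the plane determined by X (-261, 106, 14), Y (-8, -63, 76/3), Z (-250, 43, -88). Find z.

The plane through X, Y, Z has equation 17952x + (77792/3)y − 14080z = -6401824/3.
Substituting W: (-14080)z + (-10597664/3) = -6401824/3, so z = -298/3.

-298/3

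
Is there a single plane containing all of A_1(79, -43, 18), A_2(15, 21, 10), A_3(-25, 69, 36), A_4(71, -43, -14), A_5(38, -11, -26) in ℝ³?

No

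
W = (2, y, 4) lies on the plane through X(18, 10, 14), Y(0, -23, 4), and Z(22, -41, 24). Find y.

-11

A normal to the plane is n = XY × XZ = (-840, 140, 1050).
W lies in the plane iff n · XW = 0.
This gives (140)y + (1540) = 0, so y = -11.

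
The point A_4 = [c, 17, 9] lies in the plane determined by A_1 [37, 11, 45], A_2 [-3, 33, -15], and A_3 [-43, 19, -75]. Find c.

Coplanarity requires A_1A_2 · (A_1A_3 × A_1A_4) = 0.
A_1A_2 = (-40, 22, -60), A_1A_3 = (-80, 8, -120); the triple product is linear in c with coefficient -2160 and constant term 28080.
Setting it to zero: c = 13.

13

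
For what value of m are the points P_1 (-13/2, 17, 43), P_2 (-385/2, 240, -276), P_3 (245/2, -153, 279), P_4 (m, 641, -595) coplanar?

-147/2

Normal to plane P_1P_2P_3: n = (-1602, 2745, 2853); plane equation n·P = 179757.
Requiring n·P_4 = 179757: (-1602)m + (62010) = 179757.
So m = -147/2.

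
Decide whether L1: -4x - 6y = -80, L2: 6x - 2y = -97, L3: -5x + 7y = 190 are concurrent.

Intersecting L1 and L2: solving the 2×2 system gives (x, y) = (-211/22, 217/11).
Substitute into L3: (-5)(-211/22) + (7)(217/11) = 4093/22.
But L3 requires 190 ≠ 4093/22, so the three lines have no common point.

No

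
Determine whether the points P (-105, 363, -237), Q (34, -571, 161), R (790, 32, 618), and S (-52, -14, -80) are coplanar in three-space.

With P as base: PQ = (139, -934, 398), PR = (895, -331, 855), PS = (53, -377, 157).
PR × PS = (270368, -95200, -319872).
PQ · (PR × PS) = -811104.
Since -811104 ≠ 0, the four points are not coplanar.

No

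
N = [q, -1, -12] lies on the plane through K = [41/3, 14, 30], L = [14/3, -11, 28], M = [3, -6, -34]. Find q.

6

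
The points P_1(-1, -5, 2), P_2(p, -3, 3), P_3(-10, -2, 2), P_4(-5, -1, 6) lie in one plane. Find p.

Normal to plane P_1P_3P_4: n = (12, 36, -24); plane equation n·P = -240.
Requiring n·P_2 = -240: (12)p + (-180) = -240.
So p = -5.

-5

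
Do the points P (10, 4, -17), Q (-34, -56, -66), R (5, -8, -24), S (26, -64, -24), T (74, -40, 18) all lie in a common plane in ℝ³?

The plane through P, Q, R has normal n = PQ × PR = (-168, -63, 228) and equation n·X = -5808.
Checking the remaining points: n·S = -5808, n·T = -5808.
All equal -5808, so all 5 points lie in one plane.

Yes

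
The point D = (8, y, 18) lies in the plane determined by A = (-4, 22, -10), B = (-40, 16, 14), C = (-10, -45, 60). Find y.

A normal to the plane is n = AB × AC = (1188, 2376, 2376).
D lies in the plane iff n · AD = 0.
This gives (2376)y + (28512) = 0, so y = -12.

-12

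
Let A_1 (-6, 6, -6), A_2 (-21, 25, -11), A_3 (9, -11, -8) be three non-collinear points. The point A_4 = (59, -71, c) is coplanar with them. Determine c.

-3

The plane through A_1, A_2, A_3 has equation −123x − 105y − 30z = 288.
Substituting A_4: (-30)c + (198) = 288, so c = -3.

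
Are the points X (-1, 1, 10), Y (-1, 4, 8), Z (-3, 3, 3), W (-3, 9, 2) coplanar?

No

A normal to the plane through X, Y, Z is n = XY × XZ = (-17, 4, 6).
The plane has equation n·P = 81. For W: n·W = 99.
99 ≠ 81, so W is off the plane.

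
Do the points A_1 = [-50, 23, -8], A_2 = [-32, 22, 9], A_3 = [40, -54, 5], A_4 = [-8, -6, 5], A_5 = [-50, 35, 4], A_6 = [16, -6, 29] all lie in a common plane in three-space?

The plane through A_1, A_2, A_3 has normal n = A_1A_2 × A_1A_3 = (1296, 1296, -1296) and equation n·P = -24624.
Checking the remaining points: n·A_4 = -24624, n·A_5 = -24624, n·A_6 = -24624.
All equal -24624, so all 6 points lie in one plane.

Yes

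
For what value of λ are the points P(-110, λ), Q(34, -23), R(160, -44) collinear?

1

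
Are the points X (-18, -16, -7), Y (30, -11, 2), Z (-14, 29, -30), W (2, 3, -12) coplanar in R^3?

The four points are coplanar iff the 3×3 determinant with rows XY, XZ, XW is zero.
Rows: (48, 5, 9), (4, 45, -23), (20, 19, -5).
Expanding along the first row: (48)(212) − (5)(440) + (9)(-824) = 560.
Nonzero ⇒ not coplanar.

No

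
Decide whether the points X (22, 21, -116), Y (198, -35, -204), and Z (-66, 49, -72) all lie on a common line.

Yes

XY = (176, -56, -88), XZ = (-88, 28, 44).
Each component of XZ is -1/2 times the corresponding component of XY, so XZ = -1/2·XY and the points are collinear.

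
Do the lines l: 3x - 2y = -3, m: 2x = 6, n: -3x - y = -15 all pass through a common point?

Yes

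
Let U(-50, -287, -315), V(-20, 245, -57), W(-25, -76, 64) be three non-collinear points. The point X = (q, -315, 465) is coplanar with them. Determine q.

Coplanarity requires UV · (UW × UX) = 0.
UV = (30, 532, 258), UW = (25, 211, 379); the triple product is linear in q with coefficient 147190 and constant term 2060660.
Setting it to zero: q = -14.

-14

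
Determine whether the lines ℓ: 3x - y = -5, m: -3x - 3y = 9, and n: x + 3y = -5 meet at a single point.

Yes

Lines aᵢx + bᵢy = cᵢ with pairwise distinct directions are concurrent exactly when det[aᵢ bᵢ cᵢ] = 0.
Here the determinant is 0.
It vanishes, so the lines are concurrent at (-2, -1).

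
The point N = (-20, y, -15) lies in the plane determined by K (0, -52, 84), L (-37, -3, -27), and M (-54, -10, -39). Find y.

4

The plane through K, L, M has equation −1365x + 1443y + 1092z = 16692.
Substituting N: (1443)y + (10920) = 16692, so y = 4.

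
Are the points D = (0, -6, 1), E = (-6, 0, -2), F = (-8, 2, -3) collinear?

Yes

DE = (-6, 6, -3), DF = (-8, 8, -4).
Each component of DF is 4/3 times the corresponding component of DE, so DF = 4/3·DE and the points are collinear.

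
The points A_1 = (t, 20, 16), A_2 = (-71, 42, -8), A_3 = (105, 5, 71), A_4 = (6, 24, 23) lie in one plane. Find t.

7

Coplanarity ⇔ det[A_1A_2; A_1A_3; A_1A_4] = 0.
Expanding, this is linear in t: (-275)t + (1925) = 0.
So t = 7.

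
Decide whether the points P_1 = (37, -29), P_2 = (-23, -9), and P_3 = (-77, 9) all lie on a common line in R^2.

P_1P_2 = (-60, 20), P_1P_3 = (-114, 38).
det[P_1P_2; P_1P_3] = (-60)(38) − (20)(-114) = 0.
The determinant is zero, so the points are collinear.

Yes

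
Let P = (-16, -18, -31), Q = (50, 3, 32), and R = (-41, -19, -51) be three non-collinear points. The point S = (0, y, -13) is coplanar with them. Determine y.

-8

Coplanarity requires PQ · (PR × PS) = 0.
PQ = (66, 21, 63), PR = (-25, -1, -20); the triple product is linear in y with coefficient -255 and constant term -2040.
Setting it to zero: y = -8.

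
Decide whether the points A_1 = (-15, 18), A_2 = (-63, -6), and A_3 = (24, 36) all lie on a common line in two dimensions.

No

A_1A_2 = (-48, -24), A_1A_3 = (39, 18).
det[A_1A_2; A_1A_3] = (-48)(18) − (-24)(39) = 72.
The determinant is nonzero, so they are not collinear.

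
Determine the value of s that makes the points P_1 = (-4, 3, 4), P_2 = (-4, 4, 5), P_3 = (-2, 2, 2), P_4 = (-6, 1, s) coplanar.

3

The points are coplanar iff P_1P_2 · (P_1P_3 × P_1P_4) = 0.
Expanding, this is linear in s: (-2)s + (6) = 0.
So s = 3.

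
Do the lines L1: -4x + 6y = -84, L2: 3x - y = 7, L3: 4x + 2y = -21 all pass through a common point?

Intersecting L1 and L2: solving the 2×2 system gives (x, y) = (-3, -16).
Substitute into L3: (4)(-3) + (2)(-16) = -44.
But L3 requires -21 ≠ -44, so the three lines have no common point.

No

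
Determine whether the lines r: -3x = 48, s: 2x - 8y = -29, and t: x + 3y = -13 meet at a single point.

No

Intersecting r and s: solving the 2×2 system gives (x, y) = (-16, -3/8).
Substitute into t: (1)(-16) + (3)(-3/8) = -137/8.
But t requires -13 ≠ -137/8, so the three lines have no common point.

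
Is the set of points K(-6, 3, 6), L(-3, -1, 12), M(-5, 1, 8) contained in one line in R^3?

KL = (3, -4, 6), KM = (1, -2, 2).
Comparing components 2 and 3: (-4)(2) − (6)(-2) = 4 ≠ 0, so KL and KM are not parallel and the points are not collinear.

No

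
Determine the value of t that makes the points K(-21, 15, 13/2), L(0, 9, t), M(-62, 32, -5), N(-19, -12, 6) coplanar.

Normal to plane KMN: n = (-319, -87/2, 1073); plane equation n·P = 13021.
Requiring n·L = 13021: (1073)t + (-783/2) = 13021.
So t = 25/2.

25/2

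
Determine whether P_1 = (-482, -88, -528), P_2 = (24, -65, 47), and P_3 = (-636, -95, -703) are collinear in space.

P_1P_2 = (506, 23, 575), P_1P_3 = (-154, -7, -175).
Each component of P_1P_3 is -7/23 times the corresponding component of P_1P_2, so P_1P_3 = -7/23·P_1P_2 and the points are collinear.

Yes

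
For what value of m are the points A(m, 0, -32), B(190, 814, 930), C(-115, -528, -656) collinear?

5

Direction BC = (-305, -1342, -1586). From the y-coordinate of A, the parameter along the line is τ = (0 − 814)/(-1342) = 37/61.
Then m = 190 + 37/61·(-305) = 5.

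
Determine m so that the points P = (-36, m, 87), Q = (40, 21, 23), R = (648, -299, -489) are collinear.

61

Direction QR = (608, -320, -512). From the x-coordinate of P, the parameter along the line is τ = (-36 − 40)/608 = -1/8.
Then m = 21 + (-1/8)·(-320) = 61.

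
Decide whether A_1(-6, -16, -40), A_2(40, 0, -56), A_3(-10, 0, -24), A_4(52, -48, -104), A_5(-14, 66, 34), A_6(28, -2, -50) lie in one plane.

The plane through A_1, A_2, A_3 has normal n = A_1A_2 × A_1A_3 = (512, -672, 800) and equation n·P = -24320.
Checking the remaining points: n·A_4 = -24320, n·A_5 = -24320, n·A_6 = -24320.
All equal -24320, so all 6 points lie in one plane.

Yes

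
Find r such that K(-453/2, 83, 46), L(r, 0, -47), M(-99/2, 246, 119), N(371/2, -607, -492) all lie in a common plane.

-67/2

The points are coplanar iff KL · (KM × KN) = 0.
Expanding, this is linear in r: (-37324)r + (-1250354) = 0.
So r = -67/2.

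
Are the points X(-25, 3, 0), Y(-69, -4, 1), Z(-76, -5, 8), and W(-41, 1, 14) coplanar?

No

A normal to the plane through X, Y, Z is n = XY × XZ = (-48, 301, -5).
The plane has equation n·P = 2103. For W: n·W = 2199.
2199 ≠ 2103, so W is off the plane.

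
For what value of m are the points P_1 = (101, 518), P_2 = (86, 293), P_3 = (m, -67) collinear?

The three points are collinear iff det[P_1P_2; P_1P_3] = 0.
This determinant is linear in m: (225)m + (-13950) = 0, so m = 62.

62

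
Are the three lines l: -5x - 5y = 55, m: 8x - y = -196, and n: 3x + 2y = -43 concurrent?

Intersecting l and m: solving the 2×2 system gives (x, y) = (-23, 12).
Substitute into n: (3)(-23) + (2)(12) = -45.
But n requires -43 ≠ -45, so the three lines have no common point.

No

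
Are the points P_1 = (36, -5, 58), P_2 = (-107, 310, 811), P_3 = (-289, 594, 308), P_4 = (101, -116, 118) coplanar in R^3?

With P_1 as base: P_1P_2 = (-143, 315, 753), P_1P_3 = (-325, 599, 250), P_1P_4 = (65, -111, 60).
P_1P_3 × P_1P_4 = (63690, 35750, -2860).
P_1P_2 · (P_1P_3 × P_1P_4) = 0.
The scalar triple product vanishes, so the four points are coplanar.

Yes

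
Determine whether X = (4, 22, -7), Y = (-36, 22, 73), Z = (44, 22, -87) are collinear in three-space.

Yes

XY = (-40, 0, 80), XZ = (40, 0, -80).
XY × XZ = (0, 0, 0).
The cross product vanishes, so the three points are collinear.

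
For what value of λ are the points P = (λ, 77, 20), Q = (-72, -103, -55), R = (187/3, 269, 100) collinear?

-7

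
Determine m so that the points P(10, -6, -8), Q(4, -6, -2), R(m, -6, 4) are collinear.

-2

Collinearity requires PQ × PR = 0; each component is linear in m.
The y-component gives (6)m + (12) = 0, so m = -2.
The remaining components then also vanish.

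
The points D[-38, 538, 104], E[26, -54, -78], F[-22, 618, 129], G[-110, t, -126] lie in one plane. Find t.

The points are coplanar iff DE · (DF × DG) = 0.
Expanding, this is linear in t: (-4512)t + (-911424) = 0.
So t = -202.

-202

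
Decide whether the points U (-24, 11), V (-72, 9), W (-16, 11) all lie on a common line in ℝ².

No

UV = (-48, -2), UW = (8, 0).
If collinear, UW would be a scalar multiple of UV. But (-48)·(0) ≠ (-2)·(8) (difference 16), so they are not parallel; the points are not collinear.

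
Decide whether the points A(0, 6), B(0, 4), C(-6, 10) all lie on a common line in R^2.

AB = (0, -2), AC = (-6, 4).
det[AB; AC] = (0)(4) − (-2)(-6) = -12.
The determinant is nonzero, so they are not collinear.

No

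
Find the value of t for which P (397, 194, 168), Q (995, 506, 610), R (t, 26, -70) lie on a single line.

75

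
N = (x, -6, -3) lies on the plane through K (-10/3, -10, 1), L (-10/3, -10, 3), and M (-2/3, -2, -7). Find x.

-2

A normal to the plane is n = KL × KM = (-16, 16/3, 0).
N lies in the plane iff n · KN = 0.
This gives (-16)x + (-32) = 0, so x = -2.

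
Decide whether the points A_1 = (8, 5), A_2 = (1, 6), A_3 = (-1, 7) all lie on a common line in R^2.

A_1A_2 = (-7, 1), A_1A_3 = (-9, 2).
Twice the signed area of △A_1A_2A_3 is (-7)(2) − (1)(-9) = -5.
The area is nonzero, so the three points are not collinear.

No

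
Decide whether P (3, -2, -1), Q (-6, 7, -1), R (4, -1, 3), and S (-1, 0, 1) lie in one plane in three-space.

No

A normal to the plane through P, Q, R is n = PQ × PR = (36, 36, -18).
The plane has equation n·X = 54. For S: n·S = -54.
-54 ≠ 54, so S is off the plane.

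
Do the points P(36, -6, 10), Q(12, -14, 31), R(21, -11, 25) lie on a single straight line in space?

PQ = (-24, -8, 21), PR = (-15, -5, 15).
Comparing components 2 and 3: (-8)(15) − (21)(-5) = -15 ≠ 0, so PQ and PR are not parallel and the points are not collinear.

No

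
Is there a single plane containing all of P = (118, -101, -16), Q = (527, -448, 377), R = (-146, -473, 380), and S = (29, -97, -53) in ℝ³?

No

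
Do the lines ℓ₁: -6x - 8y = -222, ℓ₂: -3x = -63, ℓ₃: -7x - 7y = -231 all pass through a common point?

Intersecting ℓ₁ and ℓ₂: solving the 2×2 system gives (x, y) = (21, 12).
Substitute into ℓ₃: (-7)(21) + (-7)(12) = -231.
This equals -231, so (21, 12) lies on all three lines and they are concurrent.

Yes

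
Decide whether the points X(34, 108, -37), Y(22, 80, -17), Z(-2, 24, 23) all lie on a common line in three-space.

XY = (-12, -28, 20), XZ = (-36, -84, 60).
Each component of XZ is 3 times the corresponding component of XY, so XZ = 3·XY and the points are collinear.

Yes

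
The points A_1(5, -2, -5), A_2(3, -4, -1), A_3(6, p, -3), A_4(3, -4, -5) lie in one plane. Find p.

Coplanarity ⇔ det[A_1A_2; A_1A_3; A_1A_4] = 0.
Expanding, this is linear in p: (8)p + (8) = 0.
So p = -1.

-1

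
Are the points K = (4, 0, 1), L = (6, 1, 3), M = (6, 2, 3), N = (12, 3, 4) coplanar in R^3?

No

The four points are coplanar iff the 3×3 determinant with rows KL, KM, KN is zero.
Rows: (2, 1, 2), (2, 2, 2), (8, 3, 3).
Expanding along the first row: (2)(0) − (1)(-10) + (2)(-10) = -10.
Nonzero ⇒ not coplanar.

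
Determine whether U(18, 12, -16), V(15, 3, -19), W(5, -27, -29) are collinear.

UV = (-3, -9, -3), UW = (-13, -39, -13).
UV × UW = (0, 0, 0).
The cross product vanishes, so the three points are collinear.

Yes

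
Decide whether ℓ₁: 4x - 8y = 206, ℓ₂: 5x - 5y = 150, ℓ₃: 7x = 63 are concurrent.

No

Intersecting ℓ₁ and ℓ₂: solving the 2×2 system gives (x, y) = (17/2, -43/2).
Substitute into ℓ₃: (7)(17/2) + (0)(-43/2) = 119/2.
But ℓ₃ requires 63 ≠ 119/2, so the three lines have no common point.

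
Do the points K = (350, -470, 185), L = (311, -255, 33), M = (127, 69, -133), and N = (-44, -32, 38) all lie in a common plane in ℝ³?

The four points are coplanar iff the 3×3 determinant with rows KL, KM, KN is zero.
Rows: (-39, 215, -152), (-223, 539, -318), (-394, 438, -147).
Expanding along the first row: (-39)(60051) − (215)(-92511) + (-152)(114692) = 114692.
Nonzero ⇒ not coplanar.

No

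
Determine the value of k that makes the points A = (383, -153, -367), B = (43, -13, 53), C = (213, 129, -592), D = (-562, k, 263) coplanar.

498

Normal to plane ABC: n = (-149940, -147900, -72080); plane equation n·P = -8344960.
Requiring n·D = -8344960: (-147900)k + (65309240) = -8344960.
So k = 498.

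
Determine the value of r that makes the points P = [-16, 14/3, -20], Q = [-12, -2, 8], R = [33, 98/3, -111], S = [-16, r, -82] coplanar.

Normal to plane PQR: n = (-532/3, 1736, 1316/3); plane equation n·X = 6496/3.
Requiring n·S = 6496/3: (1736)r + (-99400/3) = 6496/3.
So r = 61/3.

61/3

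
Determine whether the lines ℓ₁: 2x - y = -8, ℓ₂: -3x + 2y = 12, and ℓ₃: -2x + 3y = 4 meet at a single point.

Intersecting ℓ₁ and ℓ₂: solving the 2×2 system gives (x, y) = (-4, 0).
Substitute into ℓ₃: (-2)(-4) + (3)(0) = 8.
But ℓ₃ requires 4 ≠ 8, so the three lines have no common point.

No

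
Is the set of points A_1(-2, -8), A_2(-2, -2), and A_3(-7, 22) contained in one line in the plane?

A_1A_2 = (0, 6), A_1A_3 = (-5, 30).
If collinear, A_1A_3 would be a scalar multiple of A_1A_2. But (0)·(30) ≠ (6)·(-5) (difference 30), so they are not parallel; the points are not collinear.

No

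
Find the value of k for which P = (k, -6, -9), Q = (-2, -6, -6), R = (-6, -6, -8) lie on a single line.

-8

Direction QR = (-4, 0, -2). From the z-coordinate of P, the parameter along the line is τ = (-9 − (-6))/(-2) = 3/2.
Then k = (-2) + 3/2·(-4) = -8.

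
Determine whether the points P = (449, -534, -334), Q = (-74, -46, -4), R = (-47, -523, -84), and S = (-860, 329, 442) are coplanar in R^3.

Yes

The four points are coplanar iff the 3×3 determinant with rows PQ, PR, PS is zero.
Rows: (-523, 488, 330), (-496, 11, 250), (-1309, 863, 776).
Expanding along the first row: (-523)(-207214) − (488)(-57646) + (330)(-413649) = 0.
Zero determinant ⇒ coplanar.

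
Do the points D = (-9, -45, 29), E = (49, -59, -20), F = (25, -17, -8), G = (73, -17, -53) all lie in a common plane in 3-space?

No

A normal to the plane through D, E, F is n = DE × DF = (1890, 480, 2100).
The plane has equation n·P = 22290. For G: n·G = 18510.
18510 ≠ 22290, so G is off the plane.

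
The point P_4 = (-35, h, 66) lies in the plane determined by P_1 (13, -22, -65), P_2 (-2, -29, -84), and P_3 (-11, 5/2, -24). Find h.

103/2

The plane through P_1, P_2, P_3 has equation (357/2)x + 1071y − (1071/2)z = 13566.
Substituting P_4: (1071)h + (-83181/2) = 13566, so h = 103/2.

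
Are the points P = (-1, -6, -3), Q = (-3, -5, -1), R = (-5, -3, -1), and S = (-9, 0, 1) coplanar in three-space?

The four points are coplanar iff the 3×3 determinant with rows PQ, PR, PS is zero.
Rows: (-2, 1, 2), (-4, 3, 2), (-8, 6, 4).
Expanding along the first row: (-2)(0) − (1)(0) + (2)(0) = 0.
Zero determinant ⇒ coplanar.

Yes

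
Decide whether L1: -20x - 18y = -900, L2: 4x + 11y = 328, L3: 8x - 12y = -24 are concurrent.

Lines aᵢx + bᵢy = cᵢ with pairwise distinct directions are concurrent exactly when det[aᵢ bᵢ cᵢ] = 0.
Here the determinant is 0.
It vanishes, so the lines are concurrent at (27, 20).

Yes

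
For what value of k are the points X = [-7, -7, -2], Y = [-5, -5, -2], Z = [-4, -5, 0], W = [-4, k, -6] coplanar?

-2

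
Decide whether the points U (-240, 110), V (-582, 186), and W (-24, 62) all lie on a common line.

Yes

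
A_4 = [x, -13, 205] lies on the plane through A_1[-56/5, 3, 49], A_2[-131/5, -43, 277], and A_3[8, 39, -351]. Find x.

-19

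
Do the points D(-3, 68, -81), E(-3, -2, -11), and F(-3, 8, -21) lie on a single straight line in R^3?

Yes

DE = (0, -70, 70), DF = (0, -60, 60).
DE × DF = (0, 0, 0).
The cross product vanishes, so the three points are collinear.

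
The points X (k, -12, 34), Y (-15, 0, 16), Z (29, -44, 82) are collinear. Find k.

Collinearity requires XY × XZ = 0; each component is linear in k.
The y-component gives (66)k + (198) = 0, so k = -3.
The remaining components then also vanish.

-3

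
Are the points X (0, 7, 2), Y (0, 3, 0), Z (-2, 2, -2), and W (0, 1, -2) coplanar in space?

With X as base: XY = (0, -4, -2), XZ = (-2, -5, -4), XW = (0, -6, -4).
XZ × XW = (-4, -8, 12).
XY · (XZ × XW) = 8.
Since 8 ≠ 0, the four points are not coplanar.

No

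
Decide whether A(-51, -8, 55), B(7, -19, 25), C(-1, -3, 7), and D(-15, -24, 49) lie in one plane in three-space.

With A as base: AB = (58, -11, -30), AC = (50, 5, -48), AD = (36, -16, -6).
AC × AD = (-798, -1428, -980).
AB · (AC × AD) = -1176.
Since -1176 ≠ 0, the four points are not coplanar.

No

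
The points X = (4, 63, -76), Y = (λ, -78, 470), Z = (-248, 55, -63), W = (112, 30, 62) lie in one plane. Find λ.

Coplanarity ⇔ det[XY; XZ; XW] = 0.
Expanding, this is linear in λ: (-675)λ + (-86400) = 0.
So λ = -128.

-128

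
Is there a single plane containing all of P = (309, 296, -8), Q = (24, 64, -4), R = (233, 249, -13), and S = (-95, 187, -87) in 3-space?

With P as base: PQ = (-285, -232, 4), PR = (-76, -47, -5), PS = (-404, -109, -79).
PR × PS = (3168, -3984, -10704).
PQ · (PR × PS) = -21408.
Since -21408 ≠ 0, the four points are not coplanar.

No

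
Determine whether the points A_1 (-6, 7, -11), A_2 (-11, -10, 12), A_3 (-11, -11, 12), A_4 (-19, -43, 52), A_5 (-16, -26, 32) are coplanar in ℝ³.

No

The plane through A_1, A_2, A_3 has normal n = A_1A_2 × A_1A_3 = (23, 0, 5) and equation n·P = -193.
Checking the remaining points: n·A_4 = -177, n·A_5 = -208.
Since n·A_4 = -177 ≠ -193, A_4 is off the plane and the points are not all coplanar.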